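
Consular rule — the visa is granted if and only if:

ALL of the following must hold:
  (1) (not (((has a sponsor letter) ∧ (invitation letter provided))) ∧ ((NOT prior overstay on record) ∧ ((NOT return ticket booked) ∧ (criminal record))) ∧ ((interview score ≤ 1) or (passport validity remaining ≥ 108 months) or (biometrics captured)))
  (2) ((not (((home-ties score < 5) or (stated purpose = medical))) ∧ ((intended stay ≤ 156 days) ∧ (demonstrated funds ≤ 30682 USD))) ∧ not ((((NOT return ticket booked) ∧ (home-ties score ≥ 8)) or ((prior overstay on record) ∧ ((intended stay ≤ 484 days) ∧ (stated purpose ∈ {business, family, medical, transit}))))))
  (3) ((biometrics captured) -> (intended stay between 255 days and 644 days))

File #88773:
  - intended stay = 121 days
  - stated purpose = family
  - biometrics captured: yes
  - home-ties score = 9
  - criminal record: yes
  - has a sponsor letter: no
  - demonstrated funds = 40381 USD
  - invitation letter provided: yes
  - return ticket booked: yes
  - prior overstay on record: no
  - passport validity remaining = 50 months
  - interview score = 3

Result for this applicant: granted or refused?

Refused

Atomic conditions:
  has a sponsor letter: no → false
  invitation letter provided: yes → true
  NOT prior overstay on record: no → true
  NOT return ticket booked: yes → false
  criminal record: yes → true
  interview score ≤ 1: 3 ≤ 1 is false
  passport validity remaining ≥ 108 months: 50 ≥ 108 is false
  biometrics captured: yes → true
  home-ties score < 5: 9 < 5 is false
  stated purpose = medical: family == medical is false
  intended stay ≤ 156 days: 121 ≤ 156 is true
  demonstrated funds ≤ 30682 USD: 40381 ≤ 30682 is false
  home-ties score ≥ 8: 9 ≥ 8 is true
  prior overstay on record: no → false
  intended stay ≤ 484 days: 121 ≤ 484 is true
  stated purpose ∈ {business, family, medical, transit}: family is in the set → true
  intended stay between 255 days and 644 days: 121 in [255, 644] is false
Combine:
[1.1.1] false AND true = false
[1.1] NOT false = true
[1.2.2] false AND true = false
[1.2] true AND false = false
[1.3] false OR false OR true = true
[1] true AND false AND true = false
[2.1.1.1] false OR false = false
[2.1.1] NOT false = true
[2.1.2] true AND false = false
[2.1] true AND false = false
[2.2.1.1] false AND true = false
[2.2.1.2.2] true AND true = true
[2.2.1.2] false AND true = false
[2.2.1] false OR false = false
[2.2] NOT false = true
[2] false AND true = false
[3] true → false = false
[root] false AND false AND false = false
Overall: false → refused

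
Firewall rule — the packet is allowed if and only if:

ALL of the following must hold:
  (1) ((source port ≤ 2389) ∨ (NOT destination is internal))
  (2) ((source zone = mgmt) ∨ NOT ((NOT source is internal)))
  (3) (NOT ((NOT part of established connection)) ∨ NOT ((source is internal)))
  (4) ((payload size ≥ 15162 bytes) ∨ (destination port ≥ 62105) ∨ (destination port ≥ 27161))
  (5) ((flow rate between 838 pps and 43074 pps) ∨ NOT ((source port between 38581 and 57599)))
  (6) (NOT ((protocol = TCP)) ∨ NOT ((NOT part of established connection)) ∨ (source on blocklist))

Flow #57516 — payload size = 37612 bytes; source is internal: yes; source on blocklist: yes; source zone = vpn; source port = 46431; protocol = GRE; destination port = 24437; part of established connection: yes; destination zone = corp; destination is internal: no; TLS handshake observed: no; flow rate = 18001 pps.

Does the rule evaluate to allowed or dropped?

Atomic conditions:
  source port ≤ 2389: 46431 ≤ 2389 is false
  NOT destination is internal: no → true
  source zone = mgmt: vpn == mgmt is false
  NOT source is internal: yes → false
  NOT part of established connection: yes → false
  source is internal: yes → true
  payload size ≥ 15162 bytes: 37612 ≥ 15162 is true
  destination port ≥ 62105: 24437 ≥ 62105 is false
  destination port ≥ 27161: 24437 ≥ 27161 is false
  flow rate between 838 pps and 43074 pps: 18001 in [838, 43074] is true
  source port between 38581 and 57599: 46431 in [38581, 57599] is true
  protocol = TCP: GRE == TCP is false
  source on blocklist: yes → true
Combine:
[1] false OR true = true
[2.2] NOT false = true
[2] false OR true = true
[3.1] NOT false = true
[3.2] NOT true = false
[3] true OR false = true
[4] true OR false OR false = true
[5.2] NOT true = false
[5] true OR false = true
[6.1] NOT false = true
[6.2] NOT false = true
[6] true OR true OR true = true
[root] true AND true AND true AND true AND true AND true = true
Overall: true → allowed

Allowed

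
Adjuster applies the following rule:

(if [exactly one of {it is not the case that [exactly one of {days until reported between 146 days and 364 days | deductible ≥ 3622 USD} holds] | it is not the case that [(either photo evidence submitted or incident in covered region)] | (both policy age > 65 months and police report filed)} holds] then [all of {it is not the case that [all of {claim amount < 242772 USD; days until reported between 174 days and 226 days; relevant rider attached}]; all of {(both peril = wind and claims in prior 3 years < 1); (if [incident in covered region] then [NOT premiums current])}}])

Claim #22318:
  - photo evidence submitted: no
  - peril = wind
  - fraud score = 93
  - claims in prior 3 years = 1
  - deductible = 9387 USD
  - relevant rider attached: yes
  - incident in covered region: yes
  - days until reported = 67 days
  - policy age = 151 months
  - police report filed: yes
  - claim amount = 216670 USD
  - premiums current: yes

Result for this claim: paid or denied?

Atomic conditions:
  days until reported between 146 days and 364 days: 67 in [146, 364] is false
  deductible ≥ 3622 USD: 9387 ≥ 3622 is true
  photo evidence submitted: no → false
  incident in covered region: yes → true
  policy age > 65 months: 151 > 65 is true
  police report filed: yes → true
  claim amount < 242772 USD: 216670 < 242772 is true
  days until reported between 174 days and 226 days: 67 in [174, 226] is false
  relevant rider attached: yes → true
  peril = wind: wind == wind is true
  claims in prior 3 years < 1: 1 < 1 is false
  NOT premiums current: yes → false
Combine:
[1.1.1] exactly-one(false, true) = true
[1.1] NOT true = false
[1.2.1] false OR true = true
[1.2] NOT true = false
[1.3] true AND true = true
[1] exactly-one(false, false, true) = true
[2.1.1] true AND false AND true = false
[2.1] NOT false = true
[2.2.1] true AND false = false
[2.2.2] true → false = false
[2.2] false AND false = false
[2] true AND false = false
[root] true → false = false
Overall: false → denied

Denied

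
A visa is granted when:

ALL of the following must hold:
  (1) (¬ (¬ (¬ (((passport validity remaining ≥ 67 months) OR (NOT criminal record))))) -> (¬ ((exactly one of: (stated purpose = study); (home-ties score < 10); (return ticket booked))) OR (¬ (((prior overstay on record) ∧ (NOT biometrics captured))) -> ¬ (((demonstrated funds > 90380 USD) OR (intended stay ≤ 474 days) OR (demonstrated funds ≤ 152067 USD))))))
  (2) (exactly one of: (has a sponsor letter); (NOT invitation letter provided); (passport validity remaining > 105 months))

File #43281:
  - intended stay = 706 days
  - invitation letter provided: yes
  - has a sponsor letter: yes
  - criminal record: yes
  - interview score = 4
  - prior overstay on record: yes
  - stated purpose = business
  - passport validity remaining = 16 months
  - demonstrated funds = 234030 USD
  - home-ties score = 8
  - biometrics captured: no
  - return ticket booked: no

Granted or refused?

Granted

Atomic conditions:
  passport validity remaining ≥ 67 months: 16 ≥ 67 is false
  NOT criminal record: yes → false
  stated purpose = study: business == study is false
  home-ties score < 10: 8 < 10 is true
  return ticket booked: no → false
  prior overstay on record: yes → true
  NOT biometrics captured: no → true
  demonstrated funds > 90380 USD: 234030 > 90380 is true
  intended stay ≤ 474 days: 706 ≤ 474 is false
  demonstrated funds ≤ 152067 USD: 234030 ≤ 152067 is false
  has a sponsor letter: yes → true
  NOT invitation letter provided: yes → false
  passport validity remaining > 105 months: 16 > 105 is false
Combine:
[1.1.1.1.1] false OR false = false
[1.1.1.1] NOT false = true
[1.1.1] NOT true = false
[1.1] NOT false = true
[1.2.1.1] exactly-one(false, true, false) = true
[1.2.1] NOT true = false
[1.2.2.1.1] true AND true = true
[1.2.2.1] NOT true = false
[1.2.2.2.1] true OR false OR false = true
[1.2.2.2] NOT true = false
[1.2.2] false → false (antecedent false ⇒ implication holds) = true
[1.2] false OR true = true
[1] true → true = true
[2] exactly-one(true, false, false) = true
[root] true AND true = true
Overall: true → granted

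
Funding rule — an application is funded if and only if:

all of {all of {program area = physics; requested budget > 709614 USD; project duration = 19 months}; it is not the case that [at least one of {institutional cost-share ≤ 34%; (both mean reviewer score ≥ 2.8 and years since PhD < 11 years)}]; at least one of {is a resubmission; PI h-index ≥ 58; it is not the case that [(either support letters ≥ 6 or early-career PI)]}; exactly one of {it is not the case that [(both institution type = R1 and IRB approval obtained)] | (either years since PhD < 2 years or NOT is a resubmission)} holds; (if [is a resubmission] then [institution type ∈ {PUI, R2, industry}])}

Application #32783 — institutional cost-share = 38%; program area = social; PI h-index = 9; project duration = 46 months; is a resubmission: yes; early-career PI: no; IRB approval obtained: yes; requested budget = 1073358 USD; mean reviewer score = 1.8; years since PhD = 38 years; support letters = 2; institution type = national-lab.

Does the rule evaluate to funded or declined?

Atomic conditions:
  program area = physics: social == physics is false
  requested budget > 709614 USD: 1073358 > 709614 is true
  project duration = 19 months: 46 == 19 is false
  institutional cost-share ≤ 34%: 38 ≤ 34 is false
  mean reviewer score ≥ 2.8: 1.8 ≥ 2.8 is false
  years since PhD < 11 years: 38 < 11 is false
  is a resubmission: yes → true
  PI h-index ≥ 58: 9 ≥ 58 is false
  support letters ≥ 6: 2 ≥ 6 is false
  early-career PI: no → false
  institution type = R1: national-lab == R1 is false
  IRB approval obtained: yes → true
  years since PhD < 2 years: 38 < 2 is false
  NOT is a resubmission: yes → false
  institution type ∈ {PUI, R2, industry}: national-lab is not in the set → false
Combine:
[1] false AND true AND false = false
[2.1.2] false AND false = false
[2.1] false OR false = false
[2] NOT false = true
[3.3.1] false OR false = false
[3.3] NOT false = true
[3] true OR false OR true = true
[4.1.1] false AND true = false
[4.1] NOT false = true
[4.2] false OR false = false
[4] exactly-one(true, false) = true
[5] true → false = false
[root] false AND true AND true AND true AND false = false
Overall: false → declined

Declined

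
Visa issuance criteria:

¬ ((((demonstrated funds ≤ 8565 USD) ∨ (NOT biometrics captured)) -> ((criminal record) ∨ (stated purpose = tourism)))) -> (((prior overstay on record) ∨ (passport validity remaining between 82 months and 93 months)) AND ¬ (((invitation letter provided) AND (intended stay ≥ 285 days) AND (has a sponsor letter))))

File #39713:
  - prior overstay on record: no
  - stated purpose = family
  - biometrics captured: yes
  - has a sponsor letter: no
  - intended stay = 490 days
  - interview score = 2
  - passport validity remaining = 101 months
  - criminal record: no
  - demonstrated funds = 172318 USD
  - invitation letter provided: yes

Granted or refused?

Granted

Atomic conditions:
  demonstrated funds ≤ 8565 USD: 172318 ≤ 8565 is false
  NOT biometrics captured: yes → false
  criminal record: no → false
  stated purpose = tourism: family == tourism is false
  prior overstay on record: no → false
  passport validity remaining between 82 months and 93 months: 101 in [82, 93] is false
  invitation letter provided: yes → true
  intended stay ≥ 285 days: 490 ≥ 285 is true
  has a sponsor letter: no → false
Combine:
[1.1.1] false OR false = false
[1.1.2] false OR false = false
[1.1] false → false (antecedent false ⇒ implication holds) = true
[1] NOT true = false
[2.1] false OR false = false
[2.2.1] true AND true AND false = false
[2.2] NOT false = true
[2] false AND true = false
[root] false → false (antecedent false ⇒ implication holds) = true
Overall: true → granted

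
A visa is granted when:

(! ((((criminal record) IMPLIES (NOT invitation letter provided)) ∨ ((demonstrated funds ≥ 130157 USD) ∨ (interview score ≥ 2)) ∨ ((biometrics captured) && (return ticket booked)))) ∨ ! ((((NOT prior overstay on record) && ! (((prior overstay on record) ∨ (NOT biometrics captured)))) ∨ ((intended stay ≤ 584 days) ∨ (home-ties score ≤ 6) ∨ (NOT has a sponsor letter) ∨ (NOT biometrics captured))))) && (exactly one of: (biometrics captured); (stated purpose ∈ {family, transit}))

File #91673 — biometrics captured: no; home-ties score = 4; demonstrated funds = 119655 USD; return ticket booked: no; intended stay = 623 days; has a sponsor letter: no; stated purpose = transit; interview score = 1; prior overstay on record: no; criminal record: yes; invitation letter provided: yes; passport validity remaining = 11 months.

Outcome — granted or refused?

Atomic conditions:
  criminal record: yes → true
  NOT invitation letter provided: yes → false
  demonstrated funds ≥ 130157 USD: 119655 ≥ 130157 is false
  interview score ≥ 2: 1 ≥ 2 is false
  biometrics captured: no → false
  return ticket booked: no → false
  NOT prior overstay on record: no → true
  prior overstay on record: no → false
  NOT biometrics captured: no → true
  intended stay ≤ 584 days: 623 ≤ 584 is false
  home-ties score ≤ 6: 4 ≤ 6 is true
  NOT has a sponsor letter: no → true
  stated purpose ∈ {family, transit}: transit is in the set → true
Combine:
[1.1.1.1] true → false = false
[1.1.1.2] false OR false = false
[1.1.1.3] false AND false = false
[1.1.1] false OR false OR false = false
[1.1] NOT false = true
[1.2.1.1.2.1] false OR true = true
[1.2.1.1.2] NOT true = false
[1.2.1.1] true AND false = false
[1.2.1.2] false OR true OR true OR true = true
[1.2.1] false OR true = true
[1.2] NOT true = false
[1] true OR false = true
[2] exactly-one(false, true) = true
[root] true AND true = true
Overall: true → granted

Granted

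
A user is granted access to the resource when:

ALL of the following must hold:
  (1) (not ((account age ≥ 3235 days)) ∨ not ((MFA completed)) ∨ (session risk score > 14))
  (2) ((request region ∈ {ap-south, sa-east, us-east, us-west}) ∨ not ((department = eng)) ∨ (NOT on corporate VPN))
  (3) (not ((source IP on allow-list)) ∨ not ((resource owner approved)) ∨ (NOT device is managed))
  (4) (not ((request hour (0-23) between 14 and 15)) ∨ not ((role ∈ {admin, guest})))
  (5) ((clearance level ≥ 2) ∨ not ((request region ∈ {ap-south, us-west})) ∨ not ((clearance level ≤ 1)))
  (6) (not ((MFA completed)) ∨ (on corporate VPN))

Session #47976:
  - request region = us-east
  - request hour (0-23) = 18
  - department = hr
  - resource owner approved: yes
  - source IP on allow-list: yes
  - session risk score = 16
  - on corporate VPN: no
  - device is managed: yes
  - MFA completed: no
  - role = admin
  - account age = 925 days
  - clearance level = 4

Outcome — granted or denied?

Atomic conditions:
  account age ≥ 3235 days: 925 ≥ 3235 is false
  MFA completed: no → false
  session risk score > 14: 16 > 14 is true
  request region ∈ {ap-south, sa-east, us-east, us-west}: us-east is in the set → true
  department = eng: hr == eng is false
  NOT on corporate VPN: no → true
  source IP on allow-list: yes → true
  resource owner approved: yes → true
  NOT device is managed: yes → false
  request hour (0-23) between 14 and 15: 18 in [14, 15] is false
  role ∈ {admin, guest}: admin is in the set → true
  clearance level ≥ 2: 4 ≥ 2 is true
  request region ∈ {ap-south, us-west}: us-east is not in the set → false
  clearance level ≤ 1: 4 ≤ 1 is false
  on corporate VPN: no → false
Combine:
[1.1] NOT false = true
[1.2] NOT false = true
[1] true OR true OR true = true
[2.2] NOT false = true
[2] true OR true OR true = true
[3.1] NOT true = false
[3.2] NOT true = false
[3] false OR false OR false = false
[4.1] NOT false = true
[4.2] NOT true = false
[4] true OR false = true
[5.2] NOT false = true
[5.3] NOT false = true
[5] true OR true OR true = true
[6.1] NOT false = true
[6] true OR false = true
[root] true AND true AND false AND true AND true AND true = false
Overall: false → denied

Denied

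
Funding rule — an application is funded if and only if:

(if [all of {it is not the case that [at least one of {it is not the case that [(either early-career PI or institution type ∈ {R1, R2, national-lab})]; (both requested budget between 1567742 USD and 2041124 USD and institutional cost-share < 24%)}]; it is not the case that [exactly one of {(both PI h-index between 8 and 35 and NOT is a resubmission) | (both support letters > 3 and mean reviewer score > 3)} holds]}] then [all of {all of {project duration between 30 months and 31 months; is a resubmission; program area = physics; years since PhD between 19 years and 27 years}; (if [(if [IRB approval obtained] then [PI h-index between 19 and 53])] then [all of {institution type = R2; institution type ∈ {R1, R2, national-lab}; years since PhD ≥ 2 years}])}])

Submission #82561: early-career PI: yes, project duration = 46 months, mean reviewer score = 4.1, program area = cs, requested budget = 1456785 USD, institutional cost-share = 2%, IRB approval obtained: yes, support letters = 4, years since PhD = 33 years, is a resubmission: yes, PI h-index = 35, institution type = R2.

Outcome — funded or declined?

Atomic conditions:
  early-career PI: yes → true
  institution type ∈ {R1, R2, national-lab}: R2 is in the set → true
  requested budget between 1567742 USD and 2041124 USD: 1456785 in [1567742, 2041124] is false
  institutional cost-share < 24%: 2 < 24 is true
  PI h-index between 8 and 35: 35 in [8, 35] is true
  NOT is a resubmission: yes → false
  support letters > 3: 4 > 3 is true
  mean reviewer score > 3: 4.1 > 3 is true
  project duration between 30 months and 31 months: 46 in [30, 31] is false
  is a resubmission: yes → true
  program area = physics: cs == physics is false
  years since PhD between 19 years and 27 years: 33 in [19, 27] is false
  IRB approval obtained: yes → true
  PI h-index between 19 and 53: 35 in [19, 53] is true
  institution type = R2: R2 == R2 is true
  years since PhD ≥ 2 years: 33 ≥ 2 is true
Combine:
[1.1.1.1.1] true OR true = true
[1.1.1.1] NOT true = false
[1.1.1.2] false AND true = false
[1.1.1] false OR false = false
[1.1] NOT false = true
[1.2.1.1] true AND false = false
[1.2.1.2] true AND true = true
[1.2.1] exactly-one(false, true) = true
[1.2] NOT true = false
[1] true AND false = false
[2.1] false AND true AND false AND false = false
[2.2.1] true → true = true
[2.2.2] true AND true AND true = true
[2.2] true → true = true
[2] false AND true = false
[root] false → false (antecedent false ⇒ implication holds) = true
Overall: true → funded

Funded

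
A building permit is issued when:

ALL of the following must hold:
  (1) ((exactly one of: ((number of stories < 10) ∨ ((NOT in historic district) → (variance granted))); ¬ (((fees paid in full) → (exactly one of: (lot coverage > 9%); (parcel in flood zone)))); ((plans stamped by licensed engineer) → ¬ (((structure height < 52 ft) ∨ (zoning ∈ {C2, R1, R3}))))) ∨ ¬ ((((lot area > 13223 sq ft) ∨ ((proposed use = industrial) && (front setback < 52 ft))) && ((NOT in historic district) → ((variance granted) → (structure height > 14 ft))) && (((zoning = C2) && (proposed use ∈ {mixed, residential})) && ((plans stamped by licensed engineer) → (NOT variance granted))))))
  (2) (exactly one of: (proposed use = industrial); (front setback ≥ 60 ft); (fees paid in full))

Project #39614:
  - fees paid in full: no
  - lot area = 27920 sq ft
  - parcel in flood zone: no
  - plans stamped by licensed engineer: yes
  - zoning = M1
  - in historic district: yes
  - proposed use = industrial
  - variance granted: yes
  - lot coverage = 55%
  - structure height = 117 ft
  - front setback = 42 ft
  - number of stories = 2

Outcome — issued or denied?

Atomic conditions:
  number of stories < 10: 2 < 10 is true
  NOT in historic district: yes → false
  variance granted: yes → true
  fees paid in full: no → false
  lot coverage > 9%: 55 > 9 is true
  parcel in flood zone: no → false
  plans stamped by licensed engineer: yes → true
  structure height < 52 ft: 117 < 52 is false
  zoning ∈ {C2, R1, R3}: M1 is not in the set → false
  lot area > 13223 sq ft: 27920 > 13223 is true
  proposed use = industrial: industrial == industrial is true
  front setback < 52 ft: 42 < 52 is true
  structure height > 14 ft: 117 > 14 is true
  zoning = C2: M1 == C2 is false
  proposed use ∈ {mixed, residential}: industrial is not in the set → false
  NOT variance granted: yes → false
  front setback ≥ 60 ft: 42 ≥ 60 is false
Combine:
[1.1.1.2] false → true (antecedent false ⇒ implication holds) = true
[1.1.1] true OR true = true
[1.1.2.1.2] exactly-one(true, false) = true
[1.1.2.1] false → true (antecedent false ⇒ implication holds) = true
[1.1.2] NOT true = false
[1.1.3.2.1] false OR false = false
[1.1.3.2] NOT false = true
[1.1.3] true → true = true
[1.1] exactly-one(true, false, true) = false
[1.2.1.1.2] true AND true = true
[1.2.1.1] true OR true = true
[1.2.1.2.2] true → true = true
[1.2.1.2] false → true (antecedent false ⇒ implication holds) = true
[1.2.1.3.1] false AND false = false
[1.2.1.3.2] true → false = false
[1.2.1.3] false AND false = false
[1.2.1] true AND true AND false = false
[1.2] NOT false = true
[1] false OR true = true
[2] exactly-one(true, false, false) = true
[root] true AND true = true
Overall: true → issued

Issued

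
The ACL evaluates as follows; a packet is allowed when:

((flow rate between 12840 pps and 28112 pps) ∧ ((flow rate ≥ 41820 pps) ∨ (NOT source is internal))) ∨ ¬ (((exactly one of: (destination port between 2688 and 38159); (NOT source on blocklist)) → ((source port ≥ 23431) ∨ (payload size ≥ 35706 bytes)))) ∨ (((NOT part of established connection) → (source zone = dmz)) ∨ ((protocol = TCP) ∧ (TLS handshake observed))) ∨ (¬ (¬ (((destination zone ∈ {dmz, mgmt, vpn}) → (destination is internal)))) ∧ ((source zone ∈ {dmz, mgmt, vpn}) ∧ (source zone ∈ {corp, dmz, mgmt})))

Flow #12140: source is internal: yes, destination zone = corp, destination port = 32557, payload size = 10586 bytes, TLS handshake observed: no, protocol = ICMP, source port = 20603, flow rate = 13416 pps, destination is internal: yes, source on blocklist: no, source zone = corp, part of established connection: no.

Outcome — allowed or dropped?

Atomic conditions:
  flow rate between 12840 pps and 28112 pps: 13416 in [12840, 28112] is true
  flow rate ≥ 41820 pps: 13416 ≥ 41820 is false
  NOT source is internal: yes → false
  destination port between 2688 and 38159: 32557 in [2688, 38159] is true
  NOT source on blocklist: no → true
  source port ≥ 23431: 20603 ≥ 23431 is false
  payload size ≥ 35706 bytes: 10586 ≥ 35706 is false
  NOT part of established connection: no → true
  source zone = dmz: corp == dmz is false
  protocol = TCP: ICMP == TCP is false
  TLS handshake observed: no → false
  destination zone ∈ {dmz, mgmt, vpn}: corp is not in the set → false
  destination is internal: yes → true
  source zone ∈ {dmz, mgmt, vpn}: corp is not in the set → false
  source zone ∈ {corp, dmz, mgmt}: corp is in the set → true
Combine:
[1.2] false OR false = false
[1] true AND false = false
[2.1.1] exactly-one(true, true) = false
[2.1.2] false OR false = false
[2.1] false → false (antecedent false ⇒ implication holds) = true
[2] NOT true = false
[3.1] true → false = false
[3.2] false AND false = false
[3] false OR false = false
[4.1.1.1] false → true (antecedent false ⇒ implication holds) = true
[4.1.1] NOT true = false
[4.1] NOT false = true
[4.2] false AND true = false
[4] true AND false = false
[root] false OR false OR false OR false = false
Overall: false → dropped

Dropped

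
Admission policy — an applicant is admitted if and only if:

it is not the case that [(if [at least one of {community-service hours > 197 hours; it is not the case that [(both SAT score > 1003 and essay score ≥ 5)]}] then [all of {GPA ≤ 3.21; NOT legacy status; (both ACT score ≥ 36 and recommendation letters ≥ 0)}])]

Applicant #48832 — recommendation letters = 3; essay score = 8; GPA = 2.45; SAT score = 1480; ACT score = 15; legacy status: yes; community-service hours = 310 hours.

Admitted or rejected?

Atomic conditions:
  community-service hours > 197 hours: 310 > 197 is true
  SAT score > 1003: 1480 > 1003 is true
  essay score ≥ 5: 8 ≥ 5 is true
  GPA ≤ 3.21: 2.45 ≤ 3.21 is true
  NOT legacy status: yes → false
  ACT score ≥ 36: 15 ≥ 36 is false
  recommendation letters ≥ 0: 3 ≥ 0 is true
Combine:
[1.1.2.1] true AND true = true
[1.1.2] NOT true = false
[1.1] true OR false = true
[1.2.3] false AND true = false
[1.2] true AND false AND false = false
[1] true → false = false
[root] NOT false = true
Overall: true → admitted

Admitted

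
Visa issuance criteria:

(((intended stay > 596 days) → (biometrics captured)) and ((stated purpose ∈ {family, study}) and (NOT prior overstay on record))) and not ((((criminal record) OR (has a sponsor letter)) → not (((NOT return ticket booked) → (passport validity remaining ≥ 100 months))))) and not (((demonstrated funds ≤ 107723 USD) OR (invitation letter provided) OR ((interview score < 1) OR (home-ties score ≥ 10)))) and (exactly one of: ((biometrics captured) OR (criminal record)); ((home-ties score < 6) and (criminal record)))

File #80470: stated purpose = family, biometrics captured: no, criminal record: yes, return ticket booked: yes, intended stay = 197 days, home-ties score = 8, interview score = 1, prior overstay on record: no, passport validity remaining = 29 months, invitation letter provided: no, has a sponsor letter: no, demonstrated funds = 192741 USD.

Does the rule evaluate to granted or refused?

Granted

Atomic conditions:
  intended stay > 596 days: 197 > 596 is false
  biometrics captured: no → false
  stated purpose ∈ {family, study}: family is in the set → true
  NOT prior overstay on record: no → true
  criminal record: yes → true
  has a sponsor letter: no → false
  NOT return ticket booked: yes → false
  passport validity remaining ≥ 100 months: 29 ≥ 100 is false
  demonstrated funds ≤ 107723 USD: 192741 ≤ 107723 is false
  invitation letter provided: no → false
  interview score < 1: 1 < 1 is false
  home-ties score ≥ 10: 8 ≥ 10 is false
  home-ties score < 6: 8 < 6 is false
Combine:
[1.1] false → false (antecedent false ⇒ implication holds) = true
[1.2] true AND true = true
[1] true AND true = true
[2.1.1] true OR false = true
[2.1.2.1] false → false (antecedent false ⇒ implication holds) = true
[2.1.2] NOT true = false
[2.1] true → false = false
[2] NOT false = true
[3.1.3] false OR false = false
[3.1] false OR false OR false = false
[3] NOT false = true
[4.1] false OR true = true
[4.2] false AND true = false
[4] exactly-one(true, false) = true
[root] true AND true AND true AND true = true
Overall: true → granted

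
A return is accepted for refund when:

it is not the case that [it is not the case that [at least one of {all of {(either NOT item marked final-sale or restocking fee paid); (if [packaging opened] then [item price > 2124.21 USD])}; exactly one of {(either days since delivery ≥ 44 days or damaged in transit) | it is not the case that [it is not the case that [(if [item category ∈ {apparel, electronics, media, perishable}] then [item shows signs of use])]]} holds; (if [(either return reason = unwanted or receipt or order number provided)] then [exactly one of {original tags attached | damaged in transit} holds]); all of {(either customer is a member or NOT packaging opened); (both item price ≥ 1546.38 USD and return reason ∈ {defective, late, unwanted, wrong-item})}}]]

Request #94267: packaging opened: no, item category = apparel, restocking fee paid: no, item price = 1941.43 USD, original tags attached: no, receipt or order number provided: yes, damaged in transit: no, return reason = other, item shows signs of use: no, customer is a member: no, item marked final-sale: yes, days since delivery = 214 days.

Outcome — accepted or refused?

Accepted

Atomic conditions:
  NOT item marked final-sale: yes → false
  restocking fee paid: no → false
  packaging opened: no → false
  item price > 2124.21 USD: 1941.43 > 2124.21 is false
  days since delivery ≥ 44 days: 214 ≥ 44 is true
  damaged in transit: no → false
  item category ∈ {apparel, electronics, media, perishable}: apparel is in the set → true
  item shows signs of use: no → false
  return reason = unwanted: other == unwanted is false
  receipt or order number provided: yes → true
  original tags attached: no → false
  customer is a member: no → false
  NOT packaging opened: no → true
  item price ≥ 1546.38 USD: 1941.43 ≥ 1546.38 is true
  return reason ∈ {defective, late, unwanted, wrong-item}: other is not in the set → false
Combine:
[1.1.1.1] false OR false = false
[1.1.1.2] false → false (antecedent false ⇒ implication holds) = true
[1.1.1] false AND true = false
[1.1.2.1] true OR false = true
[1.1.2.2.1.1] true → false = false
[1.1.2.2.1] NOT false = true
[1.1.2.2] NOT true = false
[1.1.2] exactly-one(true, false) = true
[1.1.3.1] false OR true = true
[1.1.3.2] exactly-one(false, false) = false
[1.1.3] true → false = false
[1.1.4.1] false OR true = true
[1.1.4.2] true AND false = false
[1.1.4] true AND false = false
[1.1] false OR true OR false OR false = true
[1] NOT true = false
[root] NOT false = true
Overall: true → accepted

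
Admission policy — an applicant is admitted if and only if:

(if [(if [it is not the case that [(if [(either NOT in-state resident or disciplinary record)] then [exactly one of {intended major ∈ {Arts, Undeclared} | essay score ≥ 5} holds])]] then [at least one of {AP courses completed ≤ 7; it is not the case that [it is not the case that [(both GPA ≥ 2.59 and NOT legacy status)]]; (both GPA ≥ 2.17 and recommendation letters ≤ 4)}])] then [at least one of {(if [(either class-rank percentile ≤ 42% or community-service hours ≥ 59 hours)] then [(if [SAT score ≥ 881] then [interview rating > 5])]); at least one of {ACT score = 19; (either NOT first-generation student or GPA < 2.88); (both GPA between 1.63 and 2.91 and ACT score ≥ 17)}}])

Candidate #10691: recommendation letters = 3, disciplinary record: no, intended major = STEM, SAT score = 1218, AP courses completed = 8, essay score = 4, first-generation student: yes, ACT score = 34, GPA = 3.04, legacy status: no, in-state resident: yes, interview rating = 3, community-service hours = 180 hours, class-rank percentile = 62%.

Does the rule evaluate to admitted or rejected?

Atomic conditions:
  NOT in-state resident: yes → false
  disciplinary record: no → false
  intended major ∈ {Arts, Undeclared}: STEM is not in the set → false
  essay score ≥ 5: 4 ≥ 5 is false
  AP courses completed ≤ 7: 8 ≤ 7 is false
  GPA ≥ 2.59: 3.04 ≥ 2.59 is true
  NOT legacy status: no → true
  GPA ≥ 2.17: 3.04 ≥ 2.17 is true
  recommendation letters ≤ 4: 3 ≤ 4 is true
  class-rank percentile ≤ 42%: 62 ≤ 42 is false
  community-service hours ≥ 59 hours: 180 ≥ 59 is true
  SAT score ≥ 881: 1218 ≥ 881 is true
  interview rating > 5: 3 > 5 is false
  ACT score = 19: 34 == 19 is false
  NOT first-generation student: yes → false
  GPA < 2.88: 3.04 < 2.88 is false
  GPA between 1.63 and 2.91: 3.04 in [1.63, 2.91] is false
  ACT score ≥ 17: 34 ≥ 17 is true
Combine:
[1.1.1.1] false OR false = false
[1.1.1.2] exactly-one(false, false) = false
[1.1.1] false → false (antecedent false ⇒ implication holds) = true
[1.1] NOT true = false
[1.2.2.1.1] true AND true = true
[1.2.2.1] NOT true = false
[1.2.2] NOT false = true
[1.2.3] true AND true = true
[1.2] false OR true OR true = true
[1] false → true (antecedent false ⇒ implication holds) = true
[2.1.1] false OR true = true
[2.1.2] true → false = false
[2.1] true → false = false
[2.2.2] false OR false = false
[2.2.3] false AND true = false
[2.2] false OR false OR false = false
[2] false OR false = false
[root] true → false = false
Overall: false → rejected

Rejected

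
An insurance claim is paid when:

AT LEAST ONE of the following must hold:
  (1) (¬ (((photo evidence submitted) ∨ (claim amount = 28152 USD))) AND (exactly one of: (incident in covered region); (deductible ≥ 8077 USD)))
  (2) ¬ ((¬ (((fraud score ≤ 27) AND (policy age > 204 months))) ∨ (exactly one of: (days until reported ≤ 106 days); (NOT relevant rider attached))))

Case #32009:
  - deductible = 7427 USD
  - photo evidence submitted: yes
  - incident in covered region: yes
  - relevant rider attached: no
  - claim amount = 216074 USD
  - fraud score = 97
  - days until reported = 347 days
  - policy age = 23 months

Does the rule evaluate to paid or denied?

Denied

Atomic conditions:
  photo evidence submitted: yes → true
  claim amount = 28152 USD: 216074 == 28152 is false
  incident in covered region: yes → true
  deductible ≥ 8077 USD: 7427 ≥ 8077 is false
  fraud score ≤ 27: 97 ≤ 27 is false
  policy age > 204 months: 23 > 204 is false
  days until reported ≤ 106 days: 347 ≤ 106 is false
  NOT relevant rider attached: no → true
Combine:
[1.1.1] true OR false = true
[1.1] NOT true = false
[1.2] exactly-one(true, false) = true
[1] false AND true = false
[2.1.1.1] false AND false = false
[2.1.1] NOT false = true
[2.1.2] exactly-one(false, true) = true
[2.1] true OR true = true
[2] NOT true = false
[root] false OR false = false
Overall: false → denied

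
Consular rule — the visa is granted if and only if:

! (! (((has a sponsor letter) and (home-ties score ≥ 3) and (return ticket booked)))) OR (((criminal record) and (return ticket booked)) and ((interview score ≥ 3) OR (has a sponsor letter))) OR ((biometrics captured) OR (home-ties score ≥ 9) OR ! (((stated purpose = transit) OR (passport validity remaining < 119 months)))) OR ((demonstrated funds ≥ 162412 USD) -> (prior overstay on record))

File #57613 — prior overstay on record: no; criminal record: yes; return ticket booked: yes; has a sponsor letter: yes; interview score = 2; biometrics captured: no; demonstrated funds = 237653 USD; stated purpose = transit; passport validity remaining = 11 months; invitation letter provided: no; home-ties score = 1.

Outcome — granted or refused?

Granted

Atomic conditions:
  has a sponsor letter: yes → true
  home-ties score ≥ 3: 1 ≥ 3 is false
  return ticket booked: yes → true
  criminal record: yes → true
  interview score ≥ 3: 2 ≥ 3 is false
  biometrics captured: no → false
  home-ties score ≥ 9: 1 ≥ 9 is false
  stated purpose = transit: transit == transit is true
  passport validity remaining < 119 months: 11 < 119 is true
  demonstrated funds ≥ 162412 USD: 237653 ≥ 162412 is true
  prior overstay on record: no → false
Combine:
[1.1.1] true AND false AND true = false
[1.1] NOT false = true
[1] NOT true = false
[2.1] true AND true = true
[2.2] false OR true = true
[2] true AND true = true
[3.3.1] true OR true = true
[3.3] NOT true = false
[3] false OR false OR false = false
[4] true → false = false
[root] false OR true OR false OR false = true
Overall: true → granted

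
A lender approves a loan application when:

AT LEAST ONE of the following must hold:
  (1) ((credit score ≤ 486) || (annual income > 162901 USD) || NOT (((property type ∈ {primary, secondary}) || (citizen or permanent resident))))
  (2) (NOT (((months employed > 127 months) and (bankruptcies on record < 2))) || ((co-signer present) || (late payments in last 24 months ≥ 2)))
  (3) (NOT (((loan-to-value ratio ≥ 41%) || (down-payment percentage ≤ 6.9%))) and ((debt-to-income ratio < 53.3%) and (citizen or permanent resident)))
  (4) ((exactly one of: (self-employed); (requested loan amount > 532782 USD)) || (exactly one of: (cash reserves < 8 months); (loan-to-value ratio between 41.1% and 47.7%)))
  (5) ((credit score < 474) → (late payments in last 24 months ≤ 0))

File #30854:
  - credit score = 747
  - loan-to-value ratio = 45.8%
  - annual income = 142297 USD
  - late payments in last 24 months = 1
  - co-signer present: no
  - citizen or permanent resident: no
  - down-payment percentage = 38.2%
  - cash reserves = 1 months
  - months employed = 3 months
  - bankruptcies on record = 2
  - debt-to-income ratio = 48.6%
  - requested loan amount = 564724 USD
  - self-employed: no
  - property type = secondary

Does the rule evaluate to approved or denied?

Approved

Atomic conditions:
  credit score ≤ 486: 747 ≤ 486 is false
  annual income > 162901 USD: 142297 > 162901 is false
  property type ∈ {primary, secondary}: secondary is in the set → true
  citizen or permanent resident: no → false
  months employed > 127 months: 3 > 127 is false
  bankruptcies on record < 2: 2 < 2 is false
  co-signer present: no → false
  late payments in last 24 months ≥ 2: 1 ≥ 2 is false
  loan-to-value ratio ≥ 41%: 45.8 ≥ 41 is true
  down-payment percentage ≤ 6.9%: 38.2 ≤ 6.9 is false
  debt-to-income ratio < 53.3%: 48.6 < 53.3 is true
  self-employed: no → false
  requested loan amount > 532782 USD: 564724 > 532782 is true
  cash reserves < 8 months: 1 < 8 is true
  loan-to-value ratio between 41.1% and 47.7%: 45.8 in [41.1, 47.7] is true
  credit score < 474: 747 < 474 is false
  late payments in last 24 months ≤ 0: 1 ≤ 0 is false
Combine:
[1.3.1] true OR false = true
[1.3] NOT true = false
[1] false OR false OR false = false
[2.1.1] false AND false = false
[2.1] NOT false = true
[2.2] false OR false = false
[2] true OR false = true
[3.1.1] true OR false = true
[3.1] NOT true = false
[3.2] true AND false = false
[3] false AND false = false
[4.1] exactly-one(false, true) = true
[4.2] exactly-one(true, true) = false
[4] true OR false = true
[5] false → false (antecedent false ⇒ implication holds) = true
[root] false OR true OR false OR true OR true = true
Overall: true → approved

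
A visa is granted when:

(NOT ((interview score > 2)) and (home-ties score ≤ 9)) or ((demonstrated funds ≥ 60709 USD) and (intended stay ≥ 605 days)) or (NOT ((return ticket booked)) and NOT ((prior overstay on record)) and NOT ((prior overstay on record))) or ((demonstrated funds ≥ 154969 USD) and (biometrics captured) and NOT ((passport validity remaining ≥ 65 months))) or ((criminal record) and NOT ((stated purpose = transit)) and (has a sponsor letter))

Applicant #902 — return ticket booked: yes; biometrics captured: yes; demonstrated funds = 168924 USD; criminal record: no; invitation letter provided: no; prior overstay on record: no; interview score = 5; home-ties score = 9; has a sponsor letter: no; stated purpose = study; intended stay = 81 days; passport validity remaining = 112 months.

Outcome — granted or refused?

Atomic conditions:
  interview score > 2: 5 > 2 is true
  home-ties score ≤ 9: 9 ≤ 9 is true
  demonstrated funds ≥ 60709 USD: 168924 ≥ 60709 is true
  intended stay ≥ 605 days: 81 ≥ 605 is false
  return ticket booked: yes → true
  prior overstay on record: no → false
  demonstrated funds ≥ 154969 USD: 168924 ≥ 154969 is true
  biometrics captured: yes → true
  passport validity remaining ≥ 65 months: 112 ≥ 65 is true
  criminal record: no → false
  stated purpose = transit: study == transit is false
  has a sponsor letter: no → false
Combine:
[1.1] NOT true = false
[1] false AND true = false
[2] true AND false = false
[3.1] NOT true = false
[3.2] NOT false = true
[3.3] NOT false = true
[3] false AND true AND true = false
[4.3] NOT true = false
[4] true AND true AND false = false
[5.2] NOT false = true
[5] false AND true AND false = false
[root] false OR false OR false OR false OR false = false
Overall: false → refused

Refused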